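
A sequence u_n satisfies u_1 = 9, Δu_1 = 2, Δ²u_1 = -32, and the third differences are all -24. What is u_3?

Build the table forward from the leading diagonal:
Δ³: -24, -24, -24
Δ²: -32, -56, -80
Δ: 2, -30, -86
u: 9, 11, -19

-19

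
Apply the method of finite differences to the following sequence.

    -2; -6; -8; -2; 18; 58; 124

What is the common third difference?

Δ: -4, -2, 6, 20, 40, 66
Δ²: 2, 8, 14, 20, 26
Δ³: 6, 6, 6, 6

6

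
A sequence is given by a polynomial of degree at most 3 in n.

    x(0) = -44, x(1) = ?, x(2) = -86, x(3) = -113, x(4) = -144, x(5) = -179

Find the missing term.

-63

Using the last 4 terms:
Δ: -27  -31  -35
Δ²: -4  -4
Constant second difference = -4.
Extend backward: -27 + 4 = -23;  -86 + 23 = -63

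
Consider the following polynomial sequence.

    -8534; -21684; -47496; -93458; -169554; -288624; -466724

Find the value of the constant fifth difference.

First differences: -13150, -25812, -45962, -76096, -119070, -178100
Second differences: -12662, -20150, -30134, -42974, -59030
Third differences: -7488, -9984, -12840, -16056
Fourth differences: -2496, -2856, -3216
Fifth differences: -360, -360

-360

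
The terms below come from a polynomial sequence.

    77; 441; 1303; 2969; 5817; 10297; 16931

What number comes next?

D1: 364, 862, 1666, 2848, 4480, 6634
D2: 498, 804, 1182, 1632, 2154
D3: 306, 378, 450, 522
D4: 72, 72, 72
Constant fourth difference = 72, so extend:
522 + 72 = 594;  2154 + 594 = 2748;  6634 + 2748 = 9382;  16931 + 9382 = 26313

26313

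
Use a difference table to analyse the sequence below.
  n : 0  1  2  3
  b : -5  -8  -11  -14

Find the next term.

D1: -3, -3, -3
Constant first difference = -3, so extend:
-14 − 3 = -17

-17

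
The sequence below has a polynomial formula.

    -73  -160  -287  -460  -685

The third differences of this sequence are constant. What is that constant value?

D1: -87, -127, -173, -225
D2: -40, -46, -52
D3: -6, -6

-6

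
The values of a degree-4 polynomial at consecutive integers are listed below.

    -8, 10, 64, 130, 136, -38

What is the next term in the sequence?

First differences: 18, 54, 66, 6, -174
Second differences: 36, 12, -60, -180
Third differences: -24, -72, -120
Fourth differences: -48, -48
The fourth differences are constant (-48).
-120 − 48 = -168;  -180 − 168 = -348;  -174 − 348 = -522;  -38 − 522 = -560

-560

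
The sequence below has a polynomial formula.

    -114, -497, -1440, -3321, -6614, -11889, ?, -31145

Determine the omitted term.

Using the first 6 terms:
Δ: -383  -943  -1881  -3293  -5275
Δ²: -560  -938  -1412  -1982
Δ³: -378  -474  -570
Δ⁴: -96  -96
Constant fourth difference = -96.
Extend forward: -570 − 96 = -666;  -1982 − 666 = -2648;  -5275 − 2648 = -7923;  -11889 − 7923 = -19812

-19812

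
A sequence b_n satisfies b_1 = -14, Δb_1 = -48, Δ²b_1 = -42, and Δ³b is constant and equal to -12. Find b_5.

Build the table forward from the leading diagonal:
D3: -12, -12, -12, -12, -12
D2: -42, -54, -66, -78, -90
D1: -48, -90, -144, -210, -288
b: -14, -62, -152, -296, -506

-506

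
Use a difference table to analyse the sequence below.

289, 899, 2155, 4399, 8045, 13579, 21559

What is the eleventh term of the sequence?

Δ: 610 , 1256 , 2244 , 3646 , 5534 , 7980
Δ²: 646 , 988 , 1402 , 1888 , 2446
Δ³: 342 , 414 , 486 , 558
Δ⁴: 72 , 72 , 72
The fourth differences are constant (72).
558 + 72 = 630;  2446 + 630 = 3076;  7980 + 3076 = 11056;  21559 + 11056 = 32615
630 + 72 = 702;  3076 + 702 = 3778;  11056 + 3778 = 14834;  32615 + 14834 = 47449
702 + 72 = 774;  3778 + 774 = 4552;  14834 + 4552 = 19386;  47449 + 19386 = 66835
774 + 72 = 846;  4552 + 846 = 5398;  19386 + 5398 = 24784;  66835 + 24784 = 91619

91619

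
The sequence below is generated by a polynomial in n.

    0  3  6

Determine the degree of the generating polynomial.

First differences: 3, 3
The first differences are constant, so the polynomial has degree 1.

1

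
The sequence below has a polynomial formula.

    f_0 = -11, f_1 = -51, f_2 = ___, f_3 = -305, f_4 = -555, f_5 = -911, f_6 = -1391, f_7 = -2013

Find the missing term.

-143

Using the last 5 terms:
Δ: -250  -356  -480  -622
Δ²: -106  -124  -142
Δ³: -18  -18
Constant third difference = -18.
Extend backward: -106 + 18 = -88;  -250 + 88 = -162;  -305 + 162 = -143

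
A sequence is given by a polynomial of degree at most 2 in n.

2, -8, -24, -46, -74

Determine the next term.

-108

Δ: -10, -16, -22, -28
Δ²: -6, -6, -6
Constant second difference = -6, so extend:
-28 − 6 = -34;  -74 − 34 = -108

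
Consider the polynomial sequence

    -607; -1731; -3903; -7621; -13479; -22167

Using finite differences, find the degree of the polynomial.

4

-1124, -2172, -3718, -5858, -8688
-1048, -1546, -2140, -2830
-498, -594, -690
-96, -96
The fourth differences are constant, so the polynomial has degree 4.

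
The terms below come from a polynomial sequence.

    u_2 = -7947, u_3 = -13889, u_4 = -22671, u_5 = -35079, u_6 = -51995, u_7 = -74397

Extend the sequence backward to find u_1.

-4155

-5942, -8782, -12408, -16916, -22402
-2840, -3626, -4508, -5486
-786, -882, -978
-96, -96
The fourth differences are constant at -96.
Work back: -786 + 96 = -690;  -2840 + 690 = -2150;  -5942 + 2150 = -3792;  -7947 + 3792 = -4155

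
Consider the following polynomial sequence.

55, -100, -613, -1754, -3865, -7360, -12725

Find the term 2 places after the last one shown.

Δ: -155, -513, -1141, -2111, -3495, -5365
Δ²: -358, -628, -970, -1384, -1870
Δ³: -270, -342, -414, -486
Δ⁴: -72, -72, -72
The fourth differences are constant (-72).
-486 − 72 = -558;  -1870 − 558 = -2428;  -5365 − 2428 = -7793;  -12725 − 7793 = -20518
-558 − 72 = -630;  -2428 − 630 = -3058;  -7793 − 3058 = -10851;  -20518 − 10851 = -31369

-31369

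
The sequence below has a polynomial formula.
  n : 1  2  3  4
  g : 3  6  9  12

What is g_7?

3 , 3 , 3
The first differences are constant (3).
12 + 3 = 15
15 + 3 = 18
18 + 3 = 21

21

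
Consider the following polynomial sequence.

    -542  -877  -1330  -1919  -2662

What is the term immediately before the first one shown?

-307

First differences: -335, -453, -589, -743
Second differences: -118, -136, -154
Third differences: -18, -18
The third differences are constant at -18.
Work back: -118 + 18 = -100;  -335 + 100 = -235;  -542 + 235 = -307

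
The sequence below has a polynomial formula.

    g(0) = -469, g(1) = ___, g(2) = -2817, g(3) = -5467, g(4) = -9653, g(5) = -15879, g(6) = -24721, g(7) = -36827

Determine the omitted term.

-1271

Using the last 6 terms:
Δ: -2650  -4186  -6226  -8842  -12106
Δ²: -1536  -2040  -2616  -3264
Δ³: -504  -576  -648
Δ⁴: -72  -72
Constant fourth difference = -72.
Extend backward: -504 + 72 = -432;  -1536 + 432 = -1104;  -2650 + 1104 = -1546;  -2817 + 1546 = -1271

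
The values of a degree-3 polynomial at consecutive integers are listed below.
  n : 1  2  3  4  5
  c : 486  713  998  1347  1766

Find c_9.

Δ: 227  285  349  419
Δ²: 58  64  70
Δ³: 6  6
The third differences are constant (6).
70 + 6 = 76;  419 + 76 = 495;  1766 + 495 = 2261
76 + 6 = 82;  495 + 82 = 577;  2261 + 577 = 2838
82 + 6 = 88;  577 + 88 = 665;  2838 + 665 = 3503
88 + 6 = 94;  665 + 94 = 759;  3503 + 759 = 4262

4262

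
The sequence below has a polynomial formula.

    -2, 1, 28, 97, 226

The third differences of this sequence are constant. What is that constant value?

18

Δ: 3, 27, 69, 129
Δ²: 24, 42, 60
Δ³: 18, 18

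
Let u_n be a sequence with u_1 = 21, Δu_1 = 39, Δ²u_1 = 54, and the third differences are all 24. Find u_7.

1545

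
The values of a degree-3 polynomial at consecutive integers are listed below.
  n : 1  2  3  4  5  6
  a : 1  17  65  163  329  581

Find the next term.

937

Δ: 16, 48, 98, 166, 252
Δ²: 32, 50, 68, 86
Δ³: 18, 18, 18
Third differences constant at 18.
86 + 18 = 104;  252 + 104 = 356;  581 + 356 = 937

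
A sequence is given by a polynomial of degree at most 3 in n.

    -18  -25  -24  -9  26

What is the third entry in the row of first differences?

First differences: -7, 1, 15, 35
Second differences: 8, 14, 20
Third differences: 6, 6

15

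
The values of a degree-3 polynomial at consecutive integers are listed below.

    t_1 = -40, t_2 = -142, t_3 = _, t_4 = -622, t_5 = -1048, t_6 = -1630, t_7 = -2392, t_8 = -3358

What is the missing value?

-328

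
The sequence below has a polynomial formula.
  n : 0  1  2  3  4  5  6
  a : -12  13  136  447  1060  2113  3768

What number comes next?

25  123  311  613  1053  1655
98  188  302  440  602
90  114  138  162
24  24  24
The fourth differences are constant (24).
162 + 24 = 186;  602 + 186 = 788;  1655 + 788 = 2443;  3768 + 2443 = 6211

6211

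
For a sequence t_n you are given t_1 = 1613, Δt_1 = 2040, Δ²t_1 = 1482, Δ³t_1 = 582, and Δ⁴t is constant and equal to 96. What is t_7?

Build the table forward from the leading diagonal:
Δ⁴: 96, 96, 96, 96, 96, 96, 96
Δ³: 582, 678, 774, 870, 966, 1062, 1158
Δ²: 1482, 2064, 2742, 3516, 4386, 5352, 6414
Δ: 2040, 3522, 5586, 8328, 11844, 16230, 21582
t: 1613, 3653, 7175, 12761, 21089, 32933, 49163

49163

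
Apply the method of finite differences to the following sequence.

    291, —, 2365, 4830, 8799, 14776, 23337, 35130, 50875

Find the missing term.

972

Using the last 7 terms:
First differences: 2465, 3969, 5977, 8561, 11793, 15745
Second differences: 1504, 2008, 2584, 3232, 3952
Third differences: 504, 576, 648, 720
Fourth differences: 72, 72, 72
Constant fourth difference = 72.
Extend backward: 504 − 72 = 432;  1504 − 432 = 1072;  2465 − 1072 = 1393;  2365 − 1393 = 972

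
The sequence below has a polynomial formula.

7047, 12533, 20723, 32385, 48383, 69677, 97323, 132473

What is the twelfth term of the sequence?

D1: 5486 , 8190 , 11662 , 15998 , 21294 , 27646 , 35150
D2: 2704 , 3472 , 4336 , 5296 , 6352 , 7504
D3: 768 , 864 , 960 , 1056 , 1152
D4: 96 , 96 , 96 , 96
Constant fourth difference = 96, so extend:
1152 + 96 = 1248;  7504 + 1248 = 8752;  35150 + 8752 = 43902;  132473 + 43902 = 176375
1248 + 96 = 1344;  8752 + 1344 = 10096;  43902 + 10096 = 53998;  176375 + 53998 = 230373
1344 + 96 = 1440;  10096 + 1440 = 11536;  53998 + 11536 = 65534;  230373 + 65534 = 295907
1440 + 96 = 1536;  11536 + 1536 = 13072;  65534 + 13072 = 78606;  295907 + 78606 = 374513

374513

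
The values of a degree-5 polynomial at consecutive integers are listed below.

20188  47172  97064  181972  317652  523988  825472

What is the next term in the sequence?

Δ: 26984, 49892, 84908, 135680, 206336, 301484
Δ²: 22908, 35016, 50772, 70656, 95148
Δ³: 12108, 15756, 19884, 24492
Δ⁴: 3648, 4128, 4608
Δ⁵: 480, 480
Constant fifth difference = 480, so extend:
4608 + 480 = 5088;  24492 + 5088 = 29580;  95148 + 29580 = 124728;  301484 + 124728 = 426212;  825472 + 426212 = 1251684

1251684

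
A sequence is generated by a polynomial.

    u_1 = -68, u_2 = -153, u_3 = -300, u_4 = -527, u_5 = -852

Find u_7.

-1868

-85  -147  -227  -325
-62  -80  -98
-18  -18
The third differences are constant (-18).
-98 − 18 = -116;  -325 − 116 = -441;  -852 − 441 = -1293
-116 − 18 = -134;  -441 − 134 = -575;  -1293 − 575 = -1868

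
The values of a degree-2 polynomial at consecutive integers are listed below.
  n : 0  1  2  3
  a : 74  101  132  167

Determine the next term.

D1: 27, 31, 35
D2: 4, 4
Second differences constant at 4.
35 + 4 = 39;  167 + 39 = 206

206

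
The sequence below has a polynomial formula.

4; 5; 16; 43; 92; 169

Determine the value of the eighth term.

Δ: 1 , 11 , 27 , 49 , 77
Δ²: 10 , 16 , 22 , 28
Δ³: 6 , 6 , 6
Constant third difference = 6, so extend:
28 + 6 = 34;  77 + 34 = 111;  169 + 111 = 280
34 + 6 = 40;  111 + 40 = 151;  280 + 151 = 431

431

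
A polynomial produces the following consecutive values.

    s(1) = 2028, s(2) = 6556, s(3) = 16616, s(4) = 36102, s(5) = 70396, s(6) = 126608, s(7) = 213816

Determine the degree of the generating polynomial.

5

D1: 4528, 10060, 19486, 34294, 56212, 87208
D2: 5532, 9426, 14808, 21918, 30996
D3: 3894, 5382, 7110, 9078
D4: 1488, 1728, 1968
D5: 240, 240
The fifth differences are constant, so the polynomial has degree 5.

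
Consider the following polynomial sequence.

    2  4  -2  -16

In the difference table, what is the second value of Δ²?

-8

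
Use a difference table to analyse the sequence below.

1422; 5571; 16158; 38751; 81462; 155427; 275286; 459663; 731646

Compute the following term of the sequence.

1119267

Δ: 4149 , 10587 , 22593 , 42711 , 73965 , 119859 , 184377 , 271983
Δ²: 6438 , 12006 , 20118 , 31254 , 45894 , 64518 , 87606
Δ³: 5568 , 8112 , 11136 , 14640 , 18624 , 23088
Δ⁴: 2544 , 3024 , 3504 , 3984 , 4464
Δ⁵: 480 , 480 , 480 , 480
The fifth differences are constant (480).
4464 + 480 = 4944;  23088 + 4944 = 28032;  87606 + 28032 = 115638;  271983 + 115638 = 387621;  731646 + 387621 = 1119267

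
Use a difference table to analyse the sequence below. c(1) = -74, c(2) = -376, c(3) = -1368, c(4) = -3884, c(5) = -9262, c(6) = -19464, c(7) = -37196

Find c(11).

First differences: -302, -992, -2516, -5378, -10202, -17732
Second differences: -690, -1524, -2862, -4824, -7530
Third differences: -834, -1338, -1962, -2706
Fourth differences: -504, -624, -744
Fifth differences: -120, -120
Constant fifth difference = -120, so extend:
-744 − 120 = -864;  -2706 − 864 = -3570;  -7530 − 3570 = -11100;  -17732 − 11100 = -28832;  -37196 − 28832 = -66028
-864 − 120 = -984;  -3570 − 984 = -4554;  -11100 − 4554 = -15654;  -28832 − 15654 = -44486;  -66028 − 44486 = -110514
-984 − 120 = -1104;  -4554 − 1104 = -5658;  -15654 − 5658 = -21312;  -44486 − 21312 = -65798;  -110514 − 65798 = -176312
-1104 − 120 = -1224;  -5658 − 1224 = -6882;  -21312 − 6882 = -28194;  -65798 − 28194 = -93992;  -176312 − 93992 = -270304

-270304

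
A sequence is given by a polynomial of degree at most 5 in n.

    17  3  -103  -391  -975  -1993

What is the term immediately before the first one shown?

5

First differences: -14  -106  -288  -584  -1018
Second differences: -92  -182  -296  -434
Third differences: -90  -114  -138
Fourth differences: -24  -24
The fourth differences are constant at -24.
Work back: -90 + 24 = -66;  -92 + 66 = -26;  -14 + 26 = 12;  17 − 12 = 5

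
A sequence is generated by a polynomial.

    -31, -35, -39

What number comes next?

-43

-4  -4
The first differences are constant (-4).
-39 − 4 = -43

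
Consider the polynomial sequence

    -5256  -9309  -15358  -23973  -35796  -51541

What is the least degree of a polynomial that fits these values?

D1: -4053, -6049, -8615, -11823, -15745
D2: -1996, -2566, -3208, -3922
D3: -570, -642, -714
D4: -72, -72
The fourth differences are constant, so the polynomial has degree 4.

4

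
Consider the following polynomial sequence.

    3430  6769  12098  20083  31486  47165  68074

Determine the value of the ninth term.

129878

3339 , 5329 , 7985 , 11403 , 15679 , 20909
1990 , 2656 , 3418 , 4276 , 5230
666 , 762 , 858 , 954
96 , 96 , 96
Fourth differences constant at 96.
954 + 96 = 1050;  5230 + 1050 = 6280;  20909 + 6280 = 27189;  68074 + 27189 = 95263
1050 + 96 = 1146;  6280 + 1146 = 7426;  27189 + 7426 = 34615;  95263 + 34615 = 129878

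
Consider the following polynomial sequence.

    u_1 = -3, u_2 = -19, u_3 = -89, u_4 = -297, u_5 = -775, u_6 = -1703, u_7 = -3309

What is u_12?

-32849

-16, -70, -208, -478, -928, -1606
-54, -138, -270, -450, -678
-84, -132, -180, -228
-48, -48, -48
Fourth differences constant at -48.
-228 − 48 = -276;  -678 − 276 = -954;  -1606 − 954 = -2560;  -3309 − 2560 = -5869
-276 − 48 = -324;  -954 − 324 = -1278;  -2560 − 1278 = -3838;  -5869 − 3838 = -9707
-324 − 48 = -372;  -1278 − 372 = -1650;  -3838 − 1650 = -5488;  -9707 − 5488 = -15195
-372 − 48 = -420;  -1650 − 420 = -2070;  -5488 − 2070 = -7558;  -15195 − 7558 = -22753
-420 − 48 = -468;  -2070 − 468 = -2538;  -7558 − 2538 = -10096;  -22753 − 10096 = -32849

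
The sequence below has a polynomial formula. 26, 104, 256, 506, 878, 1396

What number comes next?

2084

D1: 78 , 152 , 250 , 372 , 518
D2: 74 , 98 , 122 , 146
D3: 24 , 24 , 24
Third differences constant at 24.
146 + 24 = 170;  518 + 170 = 688;  1396 + 688 = 2084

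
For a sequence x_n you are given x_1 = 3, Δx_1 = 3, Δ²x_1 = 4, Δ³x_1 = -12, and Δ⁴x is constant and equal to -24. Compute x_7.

Build the table forward from the leading diagonal:
Fourth differences: -24, -24, -24, -24, -24, -24, -24
Third differences: -12, -36, -60, -84, -108, -132, -156
Second differences: 4, -8, -44, -104, -188, -296, -428
First differences: 3, 7, -1, -45, -149, -337, -633
x: 3, 6, 13, 12, -33, -182, -519

-519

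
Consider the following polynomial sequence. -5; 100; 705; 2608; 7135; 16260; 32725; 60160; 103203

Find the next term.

First differences: 105 , 605 , 1903 , 4527 , 9125 , 16465 , 27435 , 43043
Second differences: 500 , 1298 , 2624 , 4598 , 7340 , 10970 , 15608
Third differences: 798 , 1326 , 1974 , 2742 , 3630 , 4638
Fourth differences: 528 , 648 , 768 , 888 , 1008
Fifth differences: 120 , 120 , 120 , 120
Constant fifth difference = 120, so extend:
1008 + 120 = 1128;  4638 + 1128 = 5766;  15608 + 5766 = 21374;  43043 + 21374 = 64417;  103203 + 64417 = 167620

167620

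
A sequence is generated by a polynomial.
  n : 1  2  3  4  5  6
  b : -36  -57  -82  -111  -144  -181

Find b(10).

-369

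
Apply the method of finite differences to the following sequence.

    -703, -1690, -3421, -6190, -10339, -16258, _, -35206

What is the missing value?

-24385

Using the first 6 terms:
-987, -1731, -2769, -4149, -5919
-744, -1038, -1380, -1770
-294, -342, -390
-48, -48
Constant fourth difference = -48.
Extend forward: -390 − 48 = -438;  -1770 − 438 = -2208;  -5919 − 2208 = -8127;  -16258 − 8127 = -24385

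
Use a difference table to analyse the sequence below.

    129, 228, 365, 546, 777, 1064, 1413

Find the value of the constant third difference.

D1: 99, 137, 181, 231, 287, 349
D2: 38, 44, 50, 56, 62
D3: 6, 6, 6, 6

6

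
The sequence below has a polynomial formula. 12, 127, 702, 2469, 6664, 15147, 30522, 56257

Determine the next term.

96804

115 , 575 , 1767 , 4195 , 8483 , 15375 , 25735
460 , 1192 , 2428 , 4288 , 6892 , 10360
732 , 1236 , 1860 , 2604 , 3468
504 , 624 , 744 , 864
120 , 120 , 120
Constant fifth difference = 120, so extend:
864 + 120 = 984;  3468 + 984 = 4452;  10360 + 4452 = 14812;  25735 + 14812 = 40547;  56257 + 40547 = 96804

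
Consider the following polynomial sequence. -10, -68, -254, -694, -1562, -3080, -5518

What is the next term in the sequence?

-9194

First differences: -58 , -186 , -440 , -868 , -1518 , -2438
Second differences: -128 , -254 , -428 , -650 , -920
Third differences: -126 , -174 , -222 , -270
Fourth differences: -48 , -48 , -48
Constant fourth difference = -48, so extend:
-270 − 48 = -318;  -920 − 318 = -1238;  -2438 − 1238 = -3676;  -5518 − 3676 = -9194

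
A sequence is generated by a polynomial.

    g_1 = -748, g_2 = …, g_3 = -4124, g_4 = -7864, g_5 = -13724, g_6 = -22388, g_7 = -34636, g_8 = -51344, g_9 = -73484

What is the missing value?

Using the last 7 terms:
D1: -3740, -5860, -8664, -12248, -16708, -22140
D2: -2120, -2804, -3584, -4460, -5432
D3: -684, -780, -876, -972
D4: -96, -96, -96
Constant fourth difference = -96.
Extend backward: -684 + 96 = -588;  -2120 + 588 = -1532;  -3740 + 1532 = -2208;  -4124 + 2208 = -1916

-1916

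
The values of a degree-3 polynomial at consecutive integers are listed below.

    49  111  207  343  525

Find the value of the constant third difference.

D1: 62, 96, 136, 182
D2: 34, 40, 46
D3: 6, 6

6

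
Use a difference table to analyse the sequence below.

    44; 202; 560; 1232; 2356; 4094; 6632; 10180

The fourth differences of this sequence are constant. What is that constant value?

Δ: 158, 358, 672, 1124, 1738, 2538, 3548
Δ²: 200, 314, 452, 614, 800, 1010
Δ³: 114, 138, 162, 186, 210
Δ⁴: 24, 24, 24, 24

24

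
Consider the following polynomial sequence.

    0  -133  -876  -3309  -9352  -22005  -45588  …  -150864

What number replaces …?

Using the first 7 terms:
First differences: -133, -743, -2433, -6043, -12653, -23583
Second differences: -610, -1690, -3610, -6610, -10930
Third differences: -1080, -1920, -3000, -4320
Fourth differences: -840, -1080, -1320
Fifth differences: -240, -240
Constant fifth difference = -240.
Extend forward: -1320 − 240 = -1560;  -4320 − 1560 = -5880;  -10930 − 5880 = -16810;  -23583 − 16810 = -40393;  -45588 − 40393 = -85981

-85981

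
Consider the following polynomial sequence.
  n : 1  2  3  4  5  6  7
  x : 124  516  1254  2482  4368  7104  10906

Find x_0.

First differences: 392, 738, 1228, 1886, 2736, 3802
Second differences: 346, 490, 658, 850, 1066
Third differences: 144, 168, 192, 216
Fourth differences: 24, 24, 24
The fourth differences are constant at 24.
Work back: 144 − 24 = 120;  346 − 120 = 226;  392 − 226 = 166;  124 − 166 = -42

-42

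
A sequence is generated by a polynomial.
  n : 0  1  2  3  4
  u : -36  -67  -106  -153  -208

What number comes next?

First differences: -31 , -39 , -47 , -55
Second differences: -8 , -8 , -8
Constant second difference = -8, so extend:
-55 − 8 = -63;  -208 − 63 = -271

-271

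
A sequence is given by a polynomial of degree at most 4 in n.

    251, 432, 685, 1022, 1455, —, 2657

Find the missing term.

1996

Using the first 5 terms:
First differences: 181, 253, 337, 433
Second differences: 72, 84, 96
Third differences: 12, 12
Constant third difference = 12.
Extend forward: 96 + 12 = 108;  433 + 108 = 541;  1455 + 541 = 1996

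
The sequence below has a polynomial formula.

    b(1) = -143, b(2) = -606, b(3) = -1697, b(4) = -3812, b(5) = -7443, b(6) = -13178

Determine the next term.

-463, -1091, -2115, -3631, -5735
-628, -1024, -1516, -2104
-396, -492, -588
-96, -96
The fourth differences are constant (-96).
-588 − 96 = -684;  -2104 − 684 = -2788;  -5735 − 2788 = -8523;  -13178 − 8523 = -21701

-21701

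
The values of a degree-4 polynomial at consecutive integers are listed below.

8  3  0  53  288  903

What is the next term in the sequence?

-5 , -3 , 53 , 235 , 615
2 , 56 , 182 , 380
54 , 126 , 198
72 , 72
Constant fourth difference = 72, so extend:
198 + 72 = 270;  380 + 270 = 650;  615 + 650 = 1265;  903 + 1265 = 2168

2168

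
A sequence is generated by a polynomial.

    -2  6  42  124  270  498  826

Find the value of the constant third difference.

D1: 8, 36, 82, 146, 228, 328
D2: 28, 46, 64, 82, 100
D3: 18, 18, 18, 18

18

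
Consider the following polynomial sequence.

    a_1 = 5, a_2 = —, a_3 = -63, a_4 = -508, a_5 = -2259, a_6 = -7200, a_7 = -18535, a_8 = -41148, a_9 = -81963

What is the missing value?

0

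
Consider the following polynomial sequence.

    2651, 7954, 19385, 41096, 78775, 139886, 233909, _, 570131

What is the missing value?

Using the first 7 terms:
Δ: 5303, 11431, 21711, 37679, 61111, 94023
Δ²: 6128, 10280, 15968, 23432, 32912
Δ³: 4152, 5688, 7464, 9480
Δ⁴: 1536, 1776, 2016
Δ⁵: 240, 240
Constant fifth difference = 240.
Extend forward: 2016 + 240 = 2256;  9480 + 2256 = 11736;  32912 + 11736 = 44648;  94023 + 44648 = 138671;  233909 + 138671 = 372580

372580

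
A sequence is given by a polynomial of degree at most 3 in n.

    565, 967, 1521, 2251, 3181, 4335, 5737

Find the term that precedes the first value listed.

291

Δ: 402, 554, 730, 930, 1154, 1402
Δ²: 152, 176, 200, 224, 248
Δ³: 24, 24, 24, 24
The third differences are constant at 24.
Work back: 152 − 24 = 128;  402 − 128 = 274;  565 − 274 = 291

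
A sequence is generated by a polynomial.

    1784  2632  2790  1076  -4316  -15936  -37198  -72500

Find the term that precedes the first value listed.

Δ: 848, 158, -1714, -5392, -11620, -21262, -35302
Δ²: -690, -1872, -3678, -6228, -9642, -14040
Δ³: -1182, -1806, -2550, -3414, -4398
Δ⁴: -624, -744, -864, -984
Δ⁵: -120, -120, -120
The fifth differences are constant at -120.
Work back: -624 + 120 = -504;  -1182 + 504 = -678;  -690 + 678 = -12;  848 + 12 = 860;  1784 − 860 = 924

924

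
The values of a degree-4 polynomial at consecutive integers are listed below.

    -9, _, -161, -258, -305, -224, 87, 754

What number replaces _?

Using the last 6 terms:
D1: -97  -47  81  311  667
D2: 50  128  230  356
D3: 78  102  126
D4: 24  24
Constant fourth difference = 24.
Extend backward: 78 − 24 = 54;  50 − 54 = -4;  -97 + 4 = -93;  -161 + 93 = -68

-68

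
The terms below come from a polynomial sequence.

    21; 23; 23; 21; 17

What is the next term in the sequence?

11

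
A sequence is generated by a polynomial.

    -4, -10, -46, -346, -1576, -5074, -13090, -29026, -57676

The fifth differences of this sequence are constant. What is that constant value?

-240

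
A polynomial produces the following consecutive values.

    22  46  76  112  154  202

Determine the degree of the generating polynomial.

2

24, 30, 36, 42, 48
6, 6, 6, 6
The second differences are constant, so the polynomial has degree 2.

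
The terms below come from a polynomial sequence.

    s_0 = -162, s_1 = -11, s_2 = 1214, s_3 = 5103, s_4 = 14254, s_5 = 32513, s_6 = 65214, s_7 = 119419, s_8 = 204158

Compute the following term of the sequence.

D1: 151 , 1225 , 3889 , 9151 , 18259 , 32701 , 54205 , 84739
D2: 1074 , 2664 , 5262 , 9108 , 14442 , 21504 , 30534
D3: 1590 , 2598 , 3846 , 5334 , 7062 , 9030
D4: 1008 , 1248 , 1488 , 1728 , 1968
D5: 240 , 240 , 240 , 240
The fifth differences are constant (240).
1968 + 240 = 2208;  9030 + 2208 = 11238;  30534 + 11238 = 41772;  84739 + 41772 = 126511;  204158 + 126511 = 330669

330669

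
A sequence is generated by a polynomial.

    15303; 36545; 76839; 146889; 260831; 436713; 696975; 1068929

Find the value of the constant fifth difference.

480

First differences: 21242, 40294, 70050, 113942, 175882, 260262, 371954
Second differences: 19052, 29756, 43892, 61940, 84380, 111692
Third differences: 10704, 14136, 18048, 22440, 27312
Fourth differences: 3432, 3912, 4392, 4872
Fifth differences: 480, 480, 480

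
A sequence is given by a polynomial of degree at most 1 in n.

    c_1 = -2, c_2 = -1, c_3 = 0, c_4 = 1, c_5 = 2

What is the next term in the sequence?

3

First differences: 1  1  1  1
First differences constant at 1.
2 + 1 = 3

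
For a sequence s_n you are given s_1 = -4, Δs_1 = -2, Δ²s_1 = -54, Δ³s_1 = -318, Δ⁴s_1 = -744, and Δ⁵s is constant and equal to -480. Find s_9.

-98300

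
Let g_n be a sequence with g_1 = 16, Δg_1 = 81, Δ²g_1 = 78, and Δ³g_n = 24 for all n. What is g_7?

2152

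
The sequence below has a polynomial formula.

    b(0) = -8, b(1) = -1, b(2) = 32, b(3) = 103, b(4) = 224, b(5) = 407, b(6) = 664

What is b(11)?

Δ: 7  33  71  121  183  257
Δ²: 26  38  50  62  74
Δ³: 12  12  12  12
Constant third difference = 12, so extend:
74 + 12 = 86;  257 + 86 = 343;  664 + 343 = 1007
86 + 12 = 98;  343 + 98 = 441;  1007 + 441 = 1448
98 + 12 = 110;  441 + 110 = 551;  1448 + 551 = 1999
110 + 12 = 122;  551 + 122 = 673;  1999 + 673 = 2672
122 + 12 = 134;  673 + 134 = 807;  2672 + 807 = 3479

3479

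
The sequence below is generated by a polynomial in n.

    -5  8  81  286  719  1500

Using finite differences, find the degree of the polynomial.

4

First differences: 13, 73, 205, 433, 781
Second differences: 60, 132, 228, 348
Third differences: 72, 96, 120
Fourth differences: 24, 24
The fourth differences are constant, so the polynomial has degree 4.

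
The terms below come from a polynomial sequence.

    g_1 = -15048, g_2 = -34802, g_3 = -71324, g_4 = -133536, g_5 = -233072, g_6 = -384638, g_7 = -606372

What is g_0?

-5492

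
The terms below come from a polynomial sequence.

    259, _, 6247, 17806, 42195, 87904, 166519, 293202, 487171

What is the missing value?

Using the last 7 terms:
First differences: 11559  24389  45709  78615  126683  193969
Second differences: 12830  21320  32906  48068  67286
Third differences: 8490  11586  15162  19218
Fourth differences: 3096  3576  4056
Fifth differences: 480  480
Constant fifth difference = 480.
Extend backward: 3096 − 480 = 2616;  8490 − 2616 = 5874;  12830 − 5874 = 6956;  11559 − 6956 = 4603;  6247 − 4603 = 1644

1644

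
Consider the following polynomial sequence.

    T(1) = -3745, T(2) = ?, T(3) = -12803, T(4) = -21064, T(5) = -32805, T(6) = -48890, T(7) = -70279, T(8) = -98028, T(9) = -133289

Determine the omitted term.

Using the last 7 terms:
-8261  -11741  -16085  -21389  -27749  -35261
-3480  -4344  -5304  -6360  -7512
-864  -960  -1056  -1152
-96  -96  -96
Constant fourth difference = -96.
Extend backward: -864 + 96 = -768;  -3480 + 768 = -2712;  -8261 + 2712 = -5549;  -12803 + 5549 = -7254

-7254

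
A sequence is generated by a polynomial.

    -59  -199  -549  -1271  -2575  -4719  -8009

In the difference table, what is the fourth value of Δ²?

First differences: -140, -350, -722, -1304, -2144, -3290
Second differences: -210, -372, -582, -840, -1146
Third differences: -162, -210, -258, -306
Fourth differences: -48, -48, -48

-840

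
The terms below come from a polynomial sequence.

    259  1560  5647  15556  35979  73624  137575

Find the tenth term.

621304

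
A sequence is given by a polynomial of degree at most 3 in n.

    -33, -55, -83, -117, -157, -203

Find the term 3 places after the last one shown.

-377

D1: -22, -28, -34, -40, -46
D2: -6, -6, -6, -6
The second differences are constant (-6).
-46 − 6 = -52;  -203 − 52 = -255
-52 − 6 = -58;  -255 − 58 = -313
-58 − 6 = -64;  -313 − 64 = -377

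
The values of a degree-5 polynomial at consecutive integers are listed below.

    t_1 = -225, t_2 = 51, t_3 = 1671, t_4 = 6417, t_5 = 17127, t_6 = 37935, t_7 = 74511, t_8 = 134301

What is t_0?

-123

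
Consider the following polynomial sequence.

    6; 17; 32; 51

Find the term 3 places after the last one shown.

D1: 11, 15, 19
D2: 4, 4
Constant second difference = 4, so extend:
19 + 4 = 23;  51 + 23 = 74
23 + 4 = 27;  74 + 27 = 101
27 + 4 = 31;  101 + 31 = 132

132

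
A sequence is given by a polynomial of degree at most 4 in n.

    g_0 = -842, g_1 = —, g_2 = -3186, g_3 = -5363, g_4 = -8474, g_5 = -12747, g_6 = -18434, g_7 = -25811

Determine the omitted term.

Using the last 6 terms:
D1: -2177  -3111  -4273  -5687  -7377
D2: -934  -1162  -1414  -1690
D3: -228  -252  -276
D4: -24  -24
Constant fourth difference = -24.
Extend backward: -228 + 24 = -204;  -934 + 204 = -730;  -2177 + 730 = -1447;  -3186 + 1447 = -1739

-1739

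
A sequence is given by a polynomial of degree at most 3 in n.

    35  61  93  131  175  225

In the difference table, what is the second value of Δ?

First differences: 26, 32, 38, 44, 50
Second differences: 6, 6, 6, 6

32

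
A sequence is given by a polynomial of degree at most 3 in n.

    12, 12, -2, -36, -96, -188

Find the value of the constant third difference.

-6

Δ: 0, -14, -34, -60, -92
Δ²: -14, -20, -26, -32
Δ³: -6, -6, -6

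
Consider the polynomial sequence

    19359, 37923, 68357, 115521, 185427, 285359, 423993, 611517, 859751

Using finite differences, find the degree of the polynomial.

First differences: 18564, 30434, 47164, 69906, 99932, 138634, 187524, 248234
Second differences: 11870, 16730, 22742, 30026, 38702, 48890, 60710
Third differences: 4860, 6012, 7284, 8676, 10188, 11820
Fourth differences: 1152, 1272, 1392, 1512, 1632
Fifth differences: 120, 120, 120, 120
The fifth differences are constant, so the polynomial has degree 5.

5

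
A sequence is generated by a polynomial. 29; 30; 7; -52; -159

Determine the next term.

-326

First differences: 1 , -23 , -59 , -107
Second differences: -24 , -36 , -48
Third differences: -12 , -12
Third differences constant at -12.
-48 − 12 = -60;  -107 − 60 = -167;  -159 − 167 = -326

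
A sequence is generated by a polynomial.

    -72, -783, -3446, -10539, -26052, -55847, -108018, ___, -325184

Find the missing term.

Using the first 7 terms:
-711  -2663  -7093  -15513  -29795  -52171
-1952  -4430  -8420  -14282  -22376
-2478  -3990  -5862  -8094
-1512  -1872  -2232
-360  -360
Constant fifth difference = -360.
Extend forward: -2232 − 360 = -2592;  -8094 − 2592 = -10686;  -22376 − 10686 = -33062;  -52171 − 33062 = -85233;  -108018 − 85233 = -193251

-193251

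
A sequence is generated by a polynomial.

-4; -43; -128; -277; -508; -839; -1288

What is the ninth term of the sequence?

Δ: -39 , -85 , -149 , -231 , -331 , -449
Δ²: -46 , -64 , -82 , -100 , -118
Δ³: -18 , -18 , -18 , -18
Constant third difference = -18, so extend:
-118 − 18 = -136;  -449 − 136 = -585;  -1288 − 585 = -1873
-136 − 18 = -154;  -585 − 154 = -739;  -1873 − 739 = -2612

-2612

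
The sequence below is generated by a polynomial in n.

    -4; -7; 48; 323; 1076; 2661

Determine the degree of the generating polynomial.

-3, 55, 275, 753, 1585
58, 220, 478, 832
162, 258, 354
96, 96
The fourth differences are constant, so the polynomial has degree 4.

4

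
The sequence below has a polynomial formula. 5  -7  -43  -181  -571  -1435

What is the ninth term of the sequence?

First differences: -12, -36, -138, -390, -864
Second differences: -24, -102, -252, -474
Third differences: -78, -150, -222
Fourth differences: -72, -72
The fourth differences are constant (-72).
-222 − 72 = -294;  -474 − 294 = -768;  -864 − 768 = -1632;  -1435 − 1632 = -3067
-294 − 72 = -366;  -768 − 366 = -1134;  -1632 − 1134 = -2766;  -3067 − 2766 = -5833
-366 − 72 = -438;  -1134 − 438 = -1572;  -2766 − 1572 = -4338;  -5833 − 4338 = -10171

-10171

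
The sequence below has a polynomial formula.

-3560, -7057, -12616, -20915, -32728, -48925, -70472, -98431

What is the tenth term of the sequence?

-178313

-3497  -5559  -8299  -11813  -16197  -21547  -27959
-2062  -2740  -3514  -4384  -5350  -6412
-678  -774  -870  -966  -1062
-96  -96  -96  -96
The fourth differences are constant (-96).
-1062 − 96 = -1158;  -6412 − 1158 = -7570;  -27959 − 7570 = -35529;  -98431 − 35529 = -133960
-1158 − 96 = -1254;  -7570 − 1254 = -8824;  -35529 − 8824 = -44353;  -133960 − 44353 = -178313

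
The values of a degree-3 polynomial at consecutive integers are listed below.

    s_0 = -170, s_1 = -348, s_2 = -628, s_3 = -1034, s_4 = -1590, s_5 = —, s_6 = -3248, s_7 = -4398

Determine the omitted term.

-2320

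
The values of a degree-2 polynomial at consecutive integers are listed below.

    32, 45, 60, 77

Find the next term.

96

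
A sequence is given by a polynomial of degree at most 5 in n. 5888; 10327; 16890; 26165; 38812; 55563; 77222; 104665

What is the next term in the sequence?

138840

First differences: 4439, 6563, 9275, 12647, 16751, 21659, 27443
Second differences: 2124, 2712, 3372, 4104, 4908, 5784
Third differences: 588, 660, 732, 804, 876
Fourth differences: 72, 72, 72, 72
The fourth differences are constant (72).
876 + 72 = 948;  5784 + 948 = 6732;  27443 + 6732 = 34175;  104665 + 34175 = 138840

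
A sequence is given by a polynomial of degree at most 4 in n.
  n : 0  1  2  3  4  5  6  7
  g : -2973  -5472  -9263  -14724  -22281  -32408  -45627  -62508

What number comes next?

D1: -2499, -3791, -5461, -7557, -10127, -13219, -16881
D2: -1292, -1670, -2096, -2570, -3092, -3662
D3: -378, -426, -474, -522, -570
D4: -48, -48, -48, -48
The fourth differences are constant (-48).
-570 − 48 = -618;  -3662 − 618 = -4280;  -16881 − 4280 = -21161;  -62508 − 21161 = -83669

-83669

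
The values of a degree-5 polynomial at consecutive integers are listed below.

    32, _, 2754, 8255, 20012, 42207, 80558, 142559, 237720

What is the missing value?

623

Using the last 7 terms:
5501  11757  22195  38351  62001  95161
6256  10438  16156  23650  33160
4182  5718  7494  9510
1536  1776  2016
240  240
Constant fifth difference = 240.
Extend backward: 1536 − 240 = 1296;  4182 − 1296 = 2886;  6256 − 2886 = 3370;  5501 − 3370 = 2131;  2754 − 2131 = 623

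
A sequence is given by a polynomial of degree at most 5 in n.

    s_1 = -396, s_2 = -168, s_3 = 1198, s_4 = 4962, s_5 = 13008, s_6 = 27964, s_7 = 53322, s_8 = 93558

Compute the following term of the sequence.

228  1366  3764  8046  14956  25358  40236
1138  2398  4282  6910  10402  14878
1260  1884  2628  3492  4476
624  744  864  984
120  120  120
The fifth differences are constant (120).
984 + 120 = 1104;  4476 + 1104 = 5580;  14878 + 5580 = 20458;  40236 + 20458 = 60694;  93558 + 60694 = 154252

154252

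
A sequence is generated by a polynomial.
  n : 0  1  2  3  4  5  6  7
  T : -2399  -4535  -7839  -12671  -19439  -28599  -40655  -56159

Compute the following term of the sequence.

First differences: -2136, -3304, -4832, -6768, -9160, -12056, -15504
Second differences: -1168, -1528, -1936, -2392, -2896, -3448
Third differences: -360, -408, -456, -504, -552
Fourth differences: -48, -48, -48, -48
Fourth differences constant at -48.
-552 − 48 = -600;  -3448 − 600 = -4048;  -15504 − 4048 = -19552;  -56159 − 19552 = -75711

-75711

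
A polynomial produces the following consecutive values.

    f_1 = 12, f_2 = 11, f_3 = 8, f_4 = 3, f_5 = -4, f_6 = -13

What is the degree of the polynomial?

D1: -1, -3, -5, -7, -9
D2: -2, -2, -2, -2
The second differences are constant, so the polynomial has degree 2.

2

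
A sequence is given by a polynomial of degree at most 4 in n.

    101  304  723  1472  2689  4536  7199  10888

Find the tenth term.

22304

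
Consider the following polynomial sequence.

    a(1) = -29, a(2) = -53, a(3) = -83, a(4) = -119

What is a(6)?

-209

Δ: -24  -30  -36
Δ²: -6  -6
Second differences constant at -6.
-36 − 6 = -42;  -119 − 42 = -161
-42 − 6 = -48;  -161 − 48 = -209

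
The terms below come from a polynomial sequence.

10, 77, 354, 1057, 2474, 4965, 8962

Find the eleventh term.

67  277  703  1417  2491  3997
210  426  714  1074  1506
216  288  360  432
72  72  72
Constant fourth difference = 72, so extend:
432 + 72 = 504;  1506 + 504 = 2010;  3997 + 2010 = 6007;  8962 + 6007 = 14969
504 + 72 = 576;  2010 + 576 = 2586;  6007 + 2586 = 8593;  14969 + 8593 = 23562
576 + 72 = 648;  2586 + 648 = 3234;  8593 + 3234 = 11827;  23562 + 11827 = 35389
648 + 72 = 720;  3234 + 720 = 3954;  11827 + 3954 = 15781;  35389 + 15781 = 51170

51170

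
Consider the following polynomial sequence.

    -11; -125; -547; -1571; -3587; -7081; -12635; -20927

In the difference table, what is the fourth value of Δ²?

-1478

First differences: -114, -422, -1024, -2016, -3494, -5554, -8292
Second differences: -308, -602, -992, -1478, -2060, -2738
Third differences: -294, -390, -486, -582, -678
Fourth differences: -96, -96, -96, -96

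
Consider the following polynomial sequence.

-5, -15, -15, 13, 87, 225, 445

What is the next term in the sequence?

D1: -10  0  28  74  138  220
D2: 10  28  46  64  82
D3: 18  18  18  18
Constant third difference = 18, so extend:
82 + 18 = 100;  220 + 100 = 320;  445 + 320 = 765

765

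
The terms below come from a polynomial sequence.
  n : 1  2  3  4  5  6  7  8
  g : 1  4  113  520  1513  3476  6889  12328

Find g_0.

D1: 3, 109, 407, 993, 1963, 3413, 5439
D2: 106, 298, 586, 970, 1450, 2026
D3: 192, 288, 384, 480, 576
D4: 96, 96, 96, 96
The fourth differences are constant at 96.
Work back: 192 − 96 = 96;  106 − 96 = 10;  3 − 10 = -7;  1 + 7 = 8

8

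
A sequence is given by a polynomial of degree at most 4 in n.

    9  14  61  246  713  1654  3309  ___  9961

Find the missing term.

5966

Using the first 7 terms:
5, 47, 185, 467, 941, 1655
42, 138, 282, 474, 714
96, 144, 192, 240
48, 48, 48
Constant fourth difference = 48.
Extend forward: 240 + 48 = 288;  714 + 288 = 1002;  1655 + 1002 = 2657;  3309 + 2657 = 5966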